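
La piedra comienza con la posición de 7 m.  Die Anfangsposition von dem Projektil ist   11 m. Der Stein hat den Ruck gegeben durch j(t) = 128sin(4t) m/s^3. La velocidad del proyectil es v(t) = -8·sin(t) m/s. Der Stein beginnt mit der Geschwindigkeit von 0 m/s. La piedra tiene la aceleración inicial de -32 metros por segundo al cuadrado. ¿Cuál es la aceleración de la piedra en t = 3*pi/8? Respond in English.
We need to integrate our jerk equation j(t) = 128·sin(4·t) 1 time. Integrating jerk and using the initial condition a(0) = -32, we get a(t) = -32·cos(4·t). Using a(t) = -32·cos(4·t) and substituting t = 3*pi/8, we find a = 0.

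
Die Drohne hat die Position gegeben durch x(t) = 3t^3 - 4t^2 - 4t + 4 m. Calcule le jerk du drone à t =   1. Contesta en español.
Partiendo de la posición x(t) = 3·t^3 - 4·t^2 - 4·t + 4, tomamos 3 derivadas. La derivada de la posición da la velocidad: v(t) = 9·t^2 - 8·t - 4. La derivada de la velocidad da la aceleración: a(t) = 18·t - 8. Tomando d/dt de a(t), encontramos j(t) = 18. Tenemos la sacudida j(t) = 18. Sustituyendo t = 1: j(1) = 18.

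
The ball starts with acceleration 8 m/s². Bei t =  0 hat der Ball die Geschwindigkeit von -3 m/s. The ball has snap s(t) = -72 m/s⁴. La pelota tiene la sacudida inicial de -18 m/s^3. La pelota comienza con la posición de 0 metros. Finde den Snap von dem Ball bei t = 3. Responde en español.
Tenemos el snap s(t) = -72. Sustituyendo t = 3: s(3) = -72.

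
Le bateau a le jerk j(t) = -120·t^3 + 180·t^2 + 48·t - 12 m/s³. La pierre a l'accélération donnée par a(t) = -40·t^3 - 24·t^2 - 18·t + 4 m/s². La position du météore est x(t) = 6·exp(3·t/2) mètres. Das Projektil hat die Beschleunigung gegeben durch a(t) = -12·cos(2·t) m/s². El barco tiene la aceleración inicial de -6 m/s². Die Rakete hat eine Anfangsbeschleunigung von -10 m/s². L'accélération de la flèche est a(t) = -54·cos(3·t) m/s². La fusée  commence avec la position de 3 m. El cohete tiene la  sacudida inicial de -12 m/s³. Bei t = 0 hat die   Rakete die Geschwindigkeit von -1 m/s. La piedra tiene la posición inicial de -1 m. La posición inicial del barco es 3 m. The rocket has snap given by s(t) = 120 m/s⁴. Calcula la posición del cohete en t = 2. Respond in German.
Um dies zu lösen, müssen wir 4 Stammfunktionen unserer Gleichung für den Snap s(t) = 120 finden. Durch Integration von dem Snap und Verwendung der Anfangsbedingung j(0) = -12, erhalten wir j(t) = 120·t - 12. Die Stammfunktion von dem Ruck ist die Beschleunigung. Mit a(0) = -10 erhalten wir a(t) = 60·t^2 - 12·t - 10. Durch Integration von der Beschleunigung und Verwendung der Anfangsbedingung v(0) = -1, erhalten wir v(t) = 20·t^3 - 6·t^2 - 10·t - 1. Mit ∫v(t)dt und Anwendung von x(0) = 3, finden wir x(t) = 5·t^4 - 2·t^3 - 5·t^2 - t + 3. Mit x(t) = 5·t^4 - 2·t^3 - 5·t^2 - t + 3 und Einsetzen von t = 2, finden wir x = 45.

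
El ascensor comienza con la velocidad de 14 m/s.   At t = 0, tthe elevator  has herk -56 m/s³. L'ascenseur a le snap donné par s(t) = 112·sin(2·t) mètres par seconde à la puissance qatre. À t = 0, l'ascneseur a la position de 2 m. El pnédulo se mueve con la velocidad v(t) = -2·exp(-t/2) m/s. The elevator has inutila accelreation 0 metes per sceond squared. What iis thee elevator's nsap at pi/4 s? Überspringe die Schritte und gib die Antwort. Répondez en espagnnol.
La respuesta es 112.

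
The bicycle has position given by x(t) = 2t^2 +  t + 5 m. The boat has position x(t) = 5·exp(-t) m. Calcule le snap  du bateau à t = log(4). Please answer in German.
Wir müssen unsere Gleichung für die Position x(t) = 5·exp(-t) 4-mal ableiten. Durch Ableiten von der Position erhalten wir die Geschwindigkeit: v(t) = -5·exp(-t). Mit d/dt von v(t) finden wir a(t) = 5·exp(-t). Mit d/dt von a(t) finden wir j(t) = -5·exp(-t). Die Ableitung von dem Ruck ergibt den Snap: s(t) = 5·exp(-t). Mit s(t) = 5·exp(-t) und Einsetzen von t = log(4), finden wir s = 5/4.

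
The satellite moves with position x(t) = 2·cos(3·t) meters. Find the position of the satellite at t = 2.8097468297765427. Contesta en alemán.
Mit x(t) = 2·cos(3·t) und Einsetzen von t = 2.8097468297765427, finden wir x = -1.08810400376514.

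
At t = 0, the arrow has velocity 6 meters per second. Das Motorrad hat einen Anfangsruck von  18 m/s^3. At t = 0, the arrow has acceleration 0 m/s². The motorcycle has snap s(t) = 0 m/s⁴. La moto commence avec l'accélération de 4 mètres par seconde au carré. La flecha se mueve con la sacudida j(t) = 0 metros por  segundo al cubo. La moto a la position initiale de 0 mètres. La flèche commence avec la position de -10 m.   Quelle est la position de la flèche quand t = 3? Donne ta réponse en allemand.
Ausgehend von dem Ruck j(t) = 0, nehmen wir 3 Stammfunktionen. Das Integral von dem Ruck ist die Beschleunigung. Mit a(0) = 0 erhalten wir a(t) = 0. Mit ∫a(t)dt und Anwendung von v(0) = 6, finden wir v(t) = 6. Die Stammfunktion von der Geschwindigkeit, mit x(0) = -10, ergibt die Position: x(t) = 6·t - 10. Mit x(t) = 6·t - 10 und Einsetzen von t = 3, finden wir x = 8.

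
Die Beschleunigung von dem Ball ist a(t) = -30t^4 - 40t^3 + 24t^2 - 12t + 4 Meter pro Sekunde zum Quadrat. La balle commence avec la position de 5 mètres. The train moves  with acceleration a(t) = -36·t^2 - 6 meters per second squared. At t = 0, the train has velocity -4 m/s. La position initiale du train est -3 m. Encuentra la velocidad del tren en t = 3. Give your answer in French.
Pour résoudre ceci, nous devons prendre 1 primitive de notre équation de l'accélération a(t) = -36·t^2 - 6. En intégrant l'accélération et en utilisant la condition initiale v(0) = -4, nous obtenons v(t) = -12·t^3 - 6·t - 4. De l'équation de la vitesse v(t) = -12·t^3 - 6·t - 4, nous substituons t = 3 pour obtenir v = -346.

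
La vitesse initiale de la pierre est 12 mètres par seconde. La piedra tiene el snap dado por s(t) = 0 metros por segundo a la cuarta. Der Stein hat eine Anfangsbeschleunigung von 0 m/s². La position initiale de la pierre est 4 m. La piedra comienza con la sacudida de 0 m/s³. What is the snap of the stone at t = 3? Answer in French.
De l'équation du snap s(t) = 0, nous substituons t = 3 pour obtenir s = 0.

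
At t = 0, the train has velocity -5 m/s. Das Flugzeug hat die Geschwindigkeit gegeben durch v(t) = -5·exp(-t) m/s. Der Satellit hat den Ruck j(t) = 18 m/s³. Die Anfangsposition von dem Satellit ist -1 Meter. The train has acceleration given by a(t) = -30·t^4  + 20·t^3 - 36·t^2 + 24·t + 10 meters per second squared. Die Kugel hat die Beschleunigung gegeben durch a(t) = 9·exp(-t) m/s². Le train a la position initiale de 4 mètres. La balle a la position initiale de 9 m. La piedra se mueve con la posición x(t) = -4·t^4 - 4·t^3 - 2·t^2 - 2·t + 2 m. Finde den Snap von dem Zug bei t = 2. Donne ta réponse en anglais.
We must differentiate our acceleration equation a(t) = -30·t^4 + 20·t^3 - 36·t^2 + 24·t + 10 2 times. Differentiating acceleration, we get jerk: j(t) = -120·t^3 + 60·t^2 - 72·t + 24. The derivative of jerk gives snap: s(t) = -360·t^2 + 120·t - 72. We have snap s(t) = -360·t^2 + 120·t - 72. Substituting t = 2: s(2) = -1272.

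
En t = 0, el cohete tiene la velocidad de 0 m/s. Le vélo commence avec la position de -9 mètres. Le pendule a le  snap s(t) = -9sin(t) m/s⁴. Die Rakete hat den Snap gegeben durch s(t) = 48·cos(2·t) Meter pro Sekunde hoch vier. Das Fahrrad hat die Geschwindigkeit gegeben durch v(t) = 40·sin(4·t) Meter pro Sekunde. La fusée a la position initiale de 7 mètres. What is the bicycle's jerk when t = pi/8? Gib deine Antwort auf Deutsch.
Ausgehend von der Geschwindigkeit v(t) = 40·sin(4·t), nehmen wir 2 Ableitungen. Die Ableitung von der Geschwindigkeit ergibt die Beschleunigung: a(t) = 160·cos(4·t). Mit d/dt von a(t) finden wir j(t) = -640·sin(4·t). Wir haben den Ruck j(t) = -640·sin(4·t). Durch Einsetzen von t = pi/8: j(pi/8) = -640.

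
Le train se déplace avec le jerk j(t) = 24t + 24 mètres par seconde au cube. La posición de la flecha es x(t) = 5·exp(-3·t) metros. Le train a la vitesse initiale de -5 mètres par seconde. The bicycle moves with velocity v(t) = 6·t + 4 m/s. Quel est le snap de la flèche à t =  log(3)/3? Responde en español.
Para resolver esto, necesitamos tomar 4 derivadas de nuestra ecuación de la posición x(t) = 5·exp(-3·t). Tomando d/dt de x(t), encontramos v(t) = -15·exp(-3·t). Derivando la velocidad, obtenemos la aceleración: a(t) = 45·exp(-3·t). Derivando la aceleración, obtenemos la sacudida: j(t) = -135·exp(-3·t). Derivando la sacudida, obtenemos el snap: s(t) = 405·exp(-3·t). Usando s(t) = 405·exp(-3·t) y sustituyendo t = log(3)/3, encontramos s = 135.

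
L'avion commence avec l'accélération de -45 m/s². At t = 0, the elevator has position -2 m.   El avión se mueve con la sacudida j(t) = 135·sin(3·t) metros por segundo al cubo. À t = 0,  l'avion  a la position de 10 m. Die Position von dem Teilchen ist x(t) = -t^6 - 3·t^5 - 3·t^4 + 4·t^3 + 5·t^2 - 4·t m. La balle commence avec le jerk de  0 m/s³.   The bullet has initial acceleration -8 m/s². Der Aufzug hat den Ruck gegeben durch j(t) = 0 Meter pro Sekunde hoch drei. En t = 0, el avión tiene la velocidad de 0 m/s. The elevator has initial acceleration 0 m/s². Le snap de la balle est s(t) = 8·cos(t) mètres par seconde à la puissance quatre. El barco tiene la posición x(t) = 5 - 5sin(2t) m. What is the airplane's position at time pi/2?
We need to integrate our jerk equation j(t) = 135·sin(3·t) 3 times. Taking ∫j(t)dt and applying a(0) = -45, we find a(t) = -45·cos(3·t). The integral of acceleration, with v(0) = 0, gives velocity: v(t) = -15·sin(3·t). The integral of velocity, with x(0) = 10, gives position: x(t) = 5·cos(3·t) + 5. Using x(t) = 5·cos(3·t) + 5 and substituting t = pi/2, we find x = 5.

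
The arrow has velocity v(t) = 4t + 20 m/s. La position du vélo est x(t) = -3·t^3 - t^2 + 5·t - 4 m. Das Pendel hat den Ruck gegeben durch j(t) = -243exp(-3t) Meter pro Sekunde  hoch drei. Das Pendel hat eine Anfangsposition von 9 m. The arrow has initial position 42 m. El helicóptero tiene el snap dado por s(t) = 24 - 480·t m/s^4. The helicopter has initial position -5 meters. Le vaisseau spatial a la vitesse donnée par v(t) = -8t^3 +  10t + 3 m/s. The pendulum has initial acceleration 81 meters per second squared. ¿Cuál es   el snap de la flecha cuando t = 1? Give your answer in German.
Um dies zu lösen, müssen wir 3 Ableitungen unserer Gleichung für die Geschwindigkeit v(t) = 4·t + 20 nehmen. Durch Ableiten von der Geschwindigkeit erhalten wir die Beschleunigung: a(t) = 4. Durch Ableiten von der Beschleunigung erhalten wir den Ruck: j(t) = 0. Durch Ableiten von dem Ruck erhalten wir den Snap: s(t) = 0. Aus der Gleichung für den Snap s(t) = 0, setzen wir t = 1 ein und erhalten s = 0.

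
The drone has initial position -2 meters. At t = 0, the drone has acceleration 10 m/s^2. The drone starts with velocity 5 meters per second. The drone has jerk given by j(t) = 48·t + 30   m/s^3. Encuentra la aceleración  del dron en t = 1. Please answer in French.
Nous devons trouver l'intégrale de notre équation du jerk j(t) = 48·t + 30 1 fois. En prenant ∫j(t)dt et en appliquant a(0) = 10, nous trouvons a(t) = 24·t^2 + 30·t + 10. De l'équation de l'accélération a(t) = 24·t^2 + 30·t + 10, nous substituons t = 1 pour obtenir a = 64.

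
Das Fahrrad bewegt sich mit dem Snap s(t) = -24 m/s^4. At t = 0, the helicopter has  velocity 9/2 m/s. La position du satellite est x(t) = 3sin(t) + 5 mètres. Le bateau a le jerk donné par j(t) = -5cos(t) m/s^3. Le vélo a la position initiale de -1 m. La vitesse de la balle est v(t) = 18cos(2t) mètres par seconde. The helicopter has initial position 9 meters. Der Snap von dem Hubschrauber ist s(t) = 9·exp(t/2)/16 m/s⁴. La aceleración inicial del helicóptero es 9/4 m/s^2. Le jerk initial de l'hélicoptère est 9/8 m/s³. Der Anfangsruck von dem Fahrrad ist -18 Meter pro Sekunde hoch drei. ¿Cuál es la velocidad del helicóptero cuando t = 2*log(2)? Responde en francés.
En partant du snap s(t) = 9·exp(t/2)/16, nous prenons 3 intégrales. En intégrant le snap et en utilisant la condition initiale j(0) = 9/8, nous obtenons j(t) = 9·exp(t/2)/8. La primitive du jerk, avec a(0) = 9/4, donne l'accélération: a(t) = 9·exp(t/2)/4. En intégrant l'accélération et en utilisant la condition initiale v(0) = 9/2, nous obtenons v(t) = 9·exp(t/2)/2. Nous avons la vitesse v(t) = 9·exp(t/2)/2. En substituant t = 2*log(2): v(2*log(2)) = 9.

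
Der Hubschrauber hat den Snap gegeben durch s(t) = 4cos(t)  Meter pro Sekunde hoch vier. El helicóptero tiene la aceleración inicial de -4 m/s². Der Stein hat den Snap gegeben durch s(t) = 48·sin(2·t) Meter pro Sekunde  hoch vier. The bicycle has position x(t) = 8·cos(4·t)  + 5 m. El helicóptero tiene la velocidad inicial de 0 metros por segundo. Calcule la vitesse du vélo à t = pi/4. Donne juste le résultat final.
La réponse est 0.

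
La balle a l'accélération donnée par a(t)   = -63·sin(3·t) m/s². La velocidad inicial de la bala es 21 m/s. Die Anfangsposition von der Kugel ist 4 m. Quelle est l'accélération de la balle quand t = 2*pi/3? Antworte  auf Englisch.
Using a(t) = -63·sin(3·t) and substituting t = 2*pi/3, we find a = 0.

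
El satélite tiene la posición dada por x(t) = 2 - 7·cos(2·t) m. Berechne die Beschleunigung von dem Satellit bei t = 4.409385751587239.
Ausgehend von der Position x(t) = 2 - 7·cos(2·t), nehmen wir 2 Ableitungen. Durch Ableiten von der Position erhalten wir die Geschwindigkeit: v(t) = 14·sin(2·t). Durch Ableiten von der Geschwindigkeit erhalten wir die Beschleunigung: a(t) = 28·cos(2·t). Aus der Gleichung für die Beschleunigung a(t) = 28·cos(2·t), setzen wir t = 4.409385751587239 ein und erhalten a = -23.0140188946677.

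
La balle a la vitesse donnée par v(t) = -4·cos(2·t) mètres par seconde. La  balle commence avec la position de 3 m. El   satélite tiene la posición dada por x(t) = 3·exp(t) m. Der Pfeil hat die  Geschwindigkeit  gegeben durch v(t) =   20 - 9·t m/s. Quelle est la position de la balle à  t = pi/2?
Pour résoudre ceci, nous devons prendre 1 primitive de notre équation de la vitesse v(t) = -4·cos(2·t). En prenant ∫v(t)dt et en appliquant x(0) = 3, nous trouvons x(t) = 3 - 2·sin(2·t). Nous avons la position x(t) = 3 - 2·sin(2·t). En substituant t = pi/2: x(pi/2) = 3.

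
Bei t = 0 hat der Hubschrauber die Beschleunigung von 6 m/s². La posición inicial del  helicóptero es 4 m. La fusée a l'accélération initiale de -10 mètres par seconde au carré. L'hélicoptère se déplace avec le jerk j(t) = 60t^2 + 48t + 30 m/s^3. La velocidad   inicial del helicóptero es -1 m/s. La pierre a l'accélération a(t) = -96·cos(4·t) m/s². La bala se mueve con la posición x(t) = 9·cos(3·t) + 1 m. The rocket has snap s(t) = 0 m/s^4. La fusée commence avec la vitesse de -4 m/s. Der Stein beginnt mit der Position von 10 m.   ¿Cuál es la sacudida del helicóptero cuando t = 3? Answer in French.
De l'équation du jerk j(t) = 60·t^2 + 48·t + 30, nous substituons t = 3 pour obtenir j = 714.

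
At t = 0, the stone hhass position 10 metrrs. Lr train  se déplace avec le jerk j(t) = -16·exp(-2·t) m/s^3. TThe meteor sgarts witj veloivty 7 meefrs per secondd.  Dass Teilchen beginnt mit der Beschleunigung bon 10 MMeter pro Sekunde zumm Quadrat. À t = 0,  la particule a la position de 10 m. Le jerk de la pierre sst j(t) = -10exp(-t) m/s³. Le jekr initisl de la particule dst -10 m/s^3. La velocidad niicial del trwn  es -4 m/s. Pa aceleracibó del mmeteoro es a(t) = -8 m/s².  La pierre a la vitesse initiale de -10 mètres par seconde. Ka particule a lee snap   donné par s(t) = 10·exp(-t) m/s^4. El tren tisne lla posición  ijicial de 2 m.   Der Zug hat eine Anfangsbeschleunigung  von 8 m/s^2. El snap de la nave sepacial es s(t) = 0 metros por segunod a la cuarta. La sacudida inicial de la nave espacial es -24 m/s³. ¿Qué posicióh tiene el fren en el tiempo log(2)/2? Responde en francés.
Nous devons trouver la primitive de notre équation du jerk j(t) = -16·exp(-2·t) 3 fois. L'intégrale du jerk est l'accélération. En utilisant a(0) = 8, nous obtenons a(t) = 8·exp(-2·t). L'intégrale de l'accélération, avec v(0) = -4, donne la vitesse: v(t) = -4·exp(-2·t). En intégrant la vitesse et en utilisant la condition initiale x(0) = 2, nous obtenons x(t) = 2·exp(-2·t). De l'équation de la position x(t) = 2·exp(-2·t), nous substituons t = log(2)/2 pour obtenir x = 1.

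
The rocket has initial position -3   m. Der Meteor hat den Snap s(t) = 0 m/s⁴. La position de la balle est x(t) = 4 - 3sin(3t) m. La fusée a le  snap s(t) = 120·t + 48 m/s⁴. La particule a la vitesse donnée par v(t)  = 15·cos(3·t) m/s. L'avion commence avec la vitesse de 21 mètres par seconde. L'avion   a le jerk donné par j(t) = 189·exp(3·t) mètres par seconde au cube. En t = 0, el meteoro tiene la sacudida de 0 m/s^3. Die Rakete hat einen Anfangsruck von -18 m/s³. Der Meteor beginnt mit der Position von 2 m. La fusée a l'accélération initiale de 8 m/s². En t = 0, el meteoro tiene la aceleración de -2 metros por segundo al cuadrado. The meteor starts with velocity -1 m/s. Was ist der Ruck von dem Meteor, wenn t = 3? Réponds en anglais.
We need to integrate our snap equation s(t) = 0 1 time. Taking ∫s(t)dt and applying j(0) = 0, we find j(t) = 0. Using j(t) = 0 and substituting t = 3, we find j = 0.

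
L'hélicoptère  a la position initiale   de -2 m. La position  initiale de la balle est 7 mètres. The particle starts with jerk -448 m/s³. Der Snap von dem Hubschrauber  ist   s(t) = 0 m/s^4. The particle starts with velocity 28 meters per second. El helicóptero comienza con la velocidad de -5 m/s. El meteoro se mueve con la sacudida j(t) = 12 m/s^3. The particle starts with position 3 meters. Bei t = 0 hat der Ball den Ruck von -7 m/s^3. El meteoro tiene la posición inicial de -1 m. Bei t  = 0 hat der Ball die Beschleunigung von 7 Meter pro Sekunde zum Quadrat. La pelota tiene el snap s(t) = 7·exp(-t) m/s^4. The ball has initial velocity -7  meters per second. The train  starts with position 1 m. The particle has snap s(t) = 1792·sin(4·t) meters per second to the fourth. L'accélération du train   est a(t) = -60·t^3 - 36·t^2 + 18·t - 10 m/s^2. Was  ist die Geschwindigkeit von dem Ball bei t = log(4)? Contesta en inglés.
Starting from snap s(t) = 7·exp(-t), we take 3 integrals. Finding the integral of s(t) and using j(0) = -7: j(t) = -7·exp(-t). Integrating jerk and using the initial condition a(0) = 7, we get a(t) = 7·exp(-t). Integrating acceleration and using the initial condition v(0) = -7, we get v(t) = -7·exp(-t). From the given velocity equation v(t) = -7·exp(-t), we substitute t = log(4) to get v = -7/4.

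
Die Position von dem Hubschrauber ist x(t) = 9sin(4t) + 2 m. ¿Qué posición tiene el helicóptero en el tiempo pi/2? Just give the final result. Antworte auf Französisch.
La réponse est 2.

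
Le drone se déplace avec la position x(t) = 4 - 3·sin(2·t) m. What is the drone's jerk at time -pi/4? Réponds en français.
En partant de la position x(t) = 4 - 3·sin(2·t), nous prenons 3 dérivées. En prenant d/dt de x(t), nous trouvons v(t) = -6·cos(2·t). La dérivée de la vitesse donne l'accélération: a(t) = 12·sin(2·t). En prenant d/dt de a(t), nous trouvons j(t) = 24·cos(2·t). En utilisant j(t) = 24·cos(2·t) et en substituant t = -pi/4, nous trouvons j = 0.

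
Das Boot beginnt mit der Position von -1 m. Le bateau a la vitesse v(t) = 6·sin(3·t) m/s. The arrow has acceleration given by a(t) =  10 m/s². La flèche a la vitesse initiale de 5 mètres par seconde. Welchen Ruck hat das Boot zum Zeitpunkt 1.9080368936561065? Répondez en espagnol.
Partiendo de la velocidad v(t) = 6·sin(3·t), tomamos 2 derivadas. Tomando d/dt de v(t), encontramos a(t) = 18·cos(3·t). Tomando d/dt de a(t), encontramos j(t) = -54·sin(3·t). Tenemos la sacudida j(t) = -54·sin(3·t). Sustituyendo t = 1.9080368936561065: j(1.9080368936561065) = 28.6417049181607.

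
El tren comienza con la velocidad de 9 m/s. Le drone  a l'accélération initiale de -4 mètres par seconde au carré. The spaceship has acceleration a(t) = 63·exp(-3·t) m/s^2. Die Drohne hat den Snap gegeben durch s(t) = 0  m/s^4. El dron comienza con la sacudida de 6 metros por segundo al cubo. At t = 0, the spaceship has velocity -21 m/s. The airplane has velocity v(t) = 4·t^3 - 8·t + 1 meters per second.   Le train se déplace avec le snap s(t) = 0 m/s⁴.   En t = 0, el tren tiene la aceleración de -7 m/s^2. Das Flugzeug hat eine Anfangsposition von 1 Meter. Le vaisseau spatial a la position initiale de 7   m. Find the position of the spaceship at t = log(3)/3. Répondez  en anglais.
Starting from acceleration a(t) = 63·exp(-3·t), we take 2 integrals. The integral of acceleration is velocity. Using v(0) = -21, we get v(t) = -21·exp(-3·t). Integrating velocity and using the initial condition x(0) = 7, we get x(t) = 7·exp(-3·t). We have position x(t) = 7·exp(-3·t). Substituting t = log(3)/3: x(log(3)/3) = 7/3.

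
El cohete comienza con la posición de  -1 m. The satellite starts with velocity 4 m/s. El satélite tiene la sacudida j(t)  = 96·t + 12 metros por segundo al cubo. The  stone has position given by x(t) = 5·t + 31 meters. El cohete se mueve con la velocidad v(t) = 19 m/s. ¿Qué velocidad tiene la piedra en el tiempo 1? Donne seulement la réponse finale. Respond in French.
À t = 1, v = 5.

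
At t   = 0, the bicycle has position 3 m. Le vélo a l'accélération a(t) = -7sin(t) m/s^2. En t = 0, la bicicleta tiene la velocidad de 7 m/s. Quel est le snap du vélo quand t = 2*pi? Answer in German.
Ausgehend von der Beschleunigung a(t) = -7·sin(t), nehmen wir 2 Ableitungen. Die Ableitung von der Beschleunigung ergibt den Ruck: j(t) = -7·cos(t). Mit d/dt von j(t) finden wir s(t) = 7·sin(t). Wir haben den Snap s(t) = 7·sin(t). Durch Einsetzen von t = 2*pi: s(2*pi) = 0.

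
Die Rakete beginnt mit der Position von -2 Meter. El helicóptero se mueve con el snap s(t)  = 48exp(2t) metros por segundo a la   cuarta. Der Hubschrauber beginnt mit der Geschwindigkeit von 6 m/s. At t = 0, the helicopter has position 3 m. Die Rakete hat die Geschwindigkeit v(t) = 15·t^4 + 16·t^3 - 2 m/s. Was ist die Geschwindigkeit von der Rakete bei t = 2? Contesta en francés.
Nous avons la vitesse v(t) = 15·t^4 + 16·t^3 - 2. En substituant t = 2: v(2) = 366.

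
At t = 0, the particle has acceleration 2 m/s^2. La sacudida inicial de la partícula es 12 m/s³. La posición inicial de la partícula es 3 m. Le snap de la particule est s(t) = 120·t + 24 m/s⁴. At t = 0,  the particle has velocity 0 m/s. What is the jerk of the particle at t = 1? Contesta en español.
Necesitamos integrar nuestra ecuación del snap s(t) = 120·t + 24 1 vez. La integral del snap es la sacudida. Usando j(0) = 12, obtenemos j(t) = 60·t^2 + 24·t + 12. Usando j(t) = 60·t^2 + 24·t + 12 y sustituyendo t = 1, encontramos j = 96.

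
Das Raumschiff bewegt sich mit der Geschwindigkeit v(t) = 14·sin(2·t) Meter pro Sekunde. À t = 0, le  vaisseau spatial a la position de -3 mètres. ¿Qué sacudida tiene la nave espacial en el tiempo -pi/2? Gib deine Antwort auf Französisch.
Nous devons dériver notre équation de la vitesse v(t) = 14·sin(2·t) 2 fois. En prenant d/dt de v(t), nous trouvons a(t) = 28·cos(2·t). En dérivant l'accélération, nous obtenons le jerk: j(t) = -56·sin(2·t). De l'équation du jerk j(t) = -56·sin(2·t), nous substituons t = -pi/2 pour obtenir j = 0.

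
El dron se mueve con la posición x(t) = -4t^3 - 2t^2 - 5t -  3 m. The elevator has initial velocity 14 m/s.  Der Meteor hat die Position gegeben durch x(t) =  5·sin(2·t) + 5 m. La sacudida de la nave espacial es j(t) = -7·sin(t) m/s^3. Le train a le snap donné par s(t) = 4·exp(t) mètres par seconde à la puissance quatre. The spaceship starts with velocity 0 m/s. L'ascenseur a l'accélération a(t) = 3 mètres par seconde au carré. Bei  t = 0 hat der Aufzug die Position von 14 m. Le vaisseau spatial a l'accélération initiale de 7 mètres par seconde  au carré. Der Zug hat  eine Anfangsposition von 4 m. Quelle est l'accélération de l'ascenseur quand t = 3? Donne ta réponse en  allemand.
Wir haben die Beschleunigung a(t) = 3. Durch Einsetzen von t = 3: a(3) = 3.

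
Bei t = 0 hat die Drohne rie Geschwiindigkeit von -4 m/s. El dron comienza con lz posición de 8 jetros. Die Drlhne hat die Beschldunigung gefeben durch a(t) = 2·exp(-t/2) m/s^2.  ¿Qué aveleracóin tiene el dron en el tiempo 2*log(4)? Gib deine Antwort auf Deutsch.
Mit a(t) = 2·exp(-t/2) und Einsetzen von t = 2*log(4), finden wir a = 1/2.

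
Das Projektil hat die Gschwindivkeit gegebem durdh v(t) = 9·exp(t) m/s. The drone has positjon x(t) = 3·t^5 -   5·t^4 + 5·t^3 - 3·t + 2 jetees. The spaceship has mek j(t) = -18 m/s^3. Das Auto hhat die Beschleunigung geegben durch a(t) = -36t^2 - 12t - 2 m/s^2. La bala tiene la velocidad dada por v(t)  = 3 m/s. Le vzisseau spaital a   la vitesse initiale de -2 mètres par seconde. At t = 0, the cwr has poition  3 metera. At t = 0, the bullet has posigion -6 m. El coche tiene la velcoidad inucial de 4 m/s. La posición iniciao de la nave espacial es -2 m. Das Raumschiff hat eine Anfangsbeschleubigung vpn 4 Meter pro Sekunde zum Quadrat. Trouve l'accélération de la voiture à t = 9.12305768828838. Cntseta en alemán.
Aus der Gleichung für die Beschleunigung a(t) = -36·t^2 - 12·t - 2, setzen wir t = 9.12305768828838 ein und erhalten a = -3107.76322927762.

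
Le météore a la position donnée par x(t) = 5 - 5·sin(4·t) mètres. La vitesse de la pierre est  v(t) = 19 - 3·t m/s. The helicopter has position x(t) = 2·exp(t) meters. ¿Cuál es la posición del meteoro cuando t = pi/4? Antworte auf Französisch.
De l'équation de la position x(t) = 5 - 5·sin(4·t), nous substituons t = pi/4 pour obtenir x = 5.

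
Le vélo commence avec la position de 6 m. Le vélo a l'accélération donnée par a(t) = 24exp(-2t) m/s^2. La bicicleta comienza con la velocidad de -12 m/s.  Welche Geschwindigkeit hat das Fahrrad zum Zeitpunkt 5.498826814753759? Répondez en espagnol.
Necesitamos integrar nuestra ecuación de la aceleración a(t) = 24·exp(-2·t) 1 vez. Integrando la aceleración y usando la condición inicial v(0) = -12, obtenemos v(t) = -12·exp(-2·t). Tenemos la velocidad v(t) = -12·exp(-2·t). Sustituyendo t = 5.498826814753759: v(5.498826814753759) = -0.000200891222152324.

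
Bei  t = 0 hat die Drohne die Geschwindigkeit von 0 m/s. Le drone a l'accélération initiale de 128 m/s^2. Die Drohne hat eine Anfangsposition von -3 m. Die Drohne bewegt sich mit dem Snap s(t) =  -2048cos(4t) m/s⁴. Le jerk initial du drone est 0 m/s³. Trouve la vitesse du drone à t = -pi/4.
Nous devons intégrer notre équation du snap s(t) = -2048·cos(4·t) 3 fois. L'intégrale du snap est le jerk. En utilisant j(0) = 0, nous obtenons j(t) = -512·sin(4·t). L'intégrale du jerk est l'accélération. En utilisant a(0) = 128, nous obtenons a(t) = 128·cos(4·t). En intégrant l'accélération et en utilisant la condition initiale v(0) = 0, nous obtenons v(t) = 32·sin(4·t). De l'équation de la vitesse v(t) = 32·sin(4·t), nous substituons t = -pi/4 pour obtenir v = 0.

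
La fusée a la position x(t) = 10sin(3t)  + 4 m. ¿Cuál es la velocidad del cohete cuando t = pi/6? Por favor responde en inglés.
To solve this, we need to take 1 derivative of our position equation x(t) = 10·sin(3·t) + 4. Differentiating position, we get velocity: v(t) = 30·cos(3·t). We have velocity v(t) = 30·cos(3·t). Substituting t = pi/6: v(pi/6) = 0.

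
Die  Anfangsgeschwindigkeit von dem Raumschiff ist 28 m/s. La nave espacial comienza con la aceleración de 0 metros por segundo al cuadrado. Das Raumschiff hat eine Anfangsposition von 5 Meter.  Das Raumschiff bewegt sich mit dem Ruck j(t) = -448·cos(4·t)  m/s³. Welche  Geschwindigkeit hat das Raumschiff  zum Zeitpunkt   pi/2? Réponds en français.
Nous devons intégrer notre équation du jerk j(t) = -448·cos(4·t) 2 fois. L'intégrale du jerk est l'accélération. En utilisant a(0) = 0, nous obtenons a(t) = -112·sin(4·t). La primitive de l'accélération est la vitesse. En utilisant v(0) = 28, nous obtenons v(t) = 28·cos(4·t). En utilisant v(t) = 28·cos(4·t) et en substituant t = pi/2, nous trouvons v = 28.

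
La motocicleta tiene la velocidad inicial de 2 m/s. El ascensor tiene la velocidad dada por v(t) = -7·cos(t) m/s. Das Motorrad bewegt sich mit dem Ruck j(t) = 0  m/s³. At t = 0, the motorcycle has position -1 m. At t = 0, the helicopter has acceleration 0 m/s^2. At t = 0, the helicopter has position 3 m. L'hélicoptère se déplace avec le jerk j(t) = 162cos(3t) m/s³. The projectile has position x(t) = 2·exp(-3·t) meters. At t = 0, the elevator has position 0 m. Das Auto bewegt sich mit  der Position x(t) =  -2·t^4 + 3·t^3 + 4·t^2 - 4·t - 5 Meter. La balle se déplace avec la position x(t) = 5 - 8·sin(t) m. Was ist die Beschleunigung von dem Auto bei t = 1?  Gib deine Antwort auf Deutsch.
Um dies zu lösen, müssen wir 2 Ableitungen unserer Gleichung für die Position x(t) = -2·t^4 + 3·t^3 + 4·t^2 - 4·t - 5 nehmen. Die Ableitung von der Position ergibt die Geschwindigkeit: v(t) = -8·t^3 + 9·t^2 + 8·t - 4. Die Ableitung von der Geschwindigkeit ergibt die Beschleunigung: a(t) = -24·t^2 + 18·t + 8. Wir haben die Beschleunigung a(t) = -24·t^2 + 18·t + 8. Durch Einsetzen von t = 1: a(1) = 2.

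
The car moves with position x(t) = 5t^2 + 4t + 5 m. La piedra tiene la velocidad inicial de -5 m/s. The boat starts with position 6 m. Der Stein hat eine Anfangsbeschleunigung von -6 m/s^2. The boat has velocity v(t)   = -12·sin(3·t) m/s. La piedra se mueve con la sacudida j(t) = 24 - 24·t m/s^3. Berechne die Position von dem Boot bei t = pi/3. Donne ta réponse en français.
Nous devons intégrer notre équation de la vitesse v(t) = -12·sin(3·t) 1 fois. En prenant ∫v(t)dt et en appliquant x(0) = 6, nous trouvons x(t) = 4·cos(3·t) + 2. En utilisant x(t) = 4·cos(3·t) + 2 et en substituant t = pi/3, nous trouvons x = -2.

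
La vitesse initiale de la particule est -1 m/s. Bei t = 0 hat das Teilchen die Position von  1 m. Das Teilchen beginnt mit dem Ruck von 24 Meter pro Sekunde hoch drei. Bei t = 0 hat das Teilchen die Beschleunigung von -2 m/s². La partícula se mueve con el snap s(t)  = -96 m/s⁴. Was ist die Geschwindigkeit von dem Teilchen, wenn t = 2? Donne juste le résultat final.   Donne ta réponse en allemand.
v(2) = -85.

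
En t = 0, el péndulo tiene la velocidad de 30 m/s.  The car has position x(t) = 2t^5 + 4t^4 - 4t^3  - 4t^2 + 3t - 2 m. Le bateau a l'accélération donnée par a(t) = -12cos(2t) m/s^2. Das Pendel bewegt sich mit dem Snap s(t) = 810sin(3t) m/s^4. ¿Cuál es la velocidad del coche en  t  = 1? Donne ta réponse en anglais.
To solve this, we need to take 1 derivative of our position equation x(t) = 2·t^5 + 4·t^4 - 4·t^3 - 4·t^2 + 3·t - 2. Taking d/dt of x(t), we find v(t) = 10·t^4 + 16·t^3 - 12·t^2 - 8·t + 3. Using v(t) = 10·t^4 + 16·t^3 - 12·t^2 - 8·t + 3 and substituting t = 1, we find v = 9.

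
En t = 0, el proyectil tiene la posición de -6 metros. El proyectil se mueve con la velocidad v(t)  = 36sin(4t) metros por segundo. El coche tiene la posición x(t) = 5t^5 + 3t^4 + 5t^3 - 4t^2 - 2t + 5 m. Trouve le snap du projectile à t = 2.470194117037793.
En partant de la vitesse v(t) = 36·sin(4·t), nous prenons 3 dérivées. En prenant d/dt de v(t), nous trouvons a(t) = 144·cos(4·t). La dérivée de l'accélération donne le jerk: j(t) = -576·sin(4·t). En prenant d/dt de j(t), nous trouvons s(t) = -2304·cos(4·t). En utilisant s(t) = -2304·cos(4·t) et en substituant t = 2.470194117037793, nous trouvons s = 2068.58136751812.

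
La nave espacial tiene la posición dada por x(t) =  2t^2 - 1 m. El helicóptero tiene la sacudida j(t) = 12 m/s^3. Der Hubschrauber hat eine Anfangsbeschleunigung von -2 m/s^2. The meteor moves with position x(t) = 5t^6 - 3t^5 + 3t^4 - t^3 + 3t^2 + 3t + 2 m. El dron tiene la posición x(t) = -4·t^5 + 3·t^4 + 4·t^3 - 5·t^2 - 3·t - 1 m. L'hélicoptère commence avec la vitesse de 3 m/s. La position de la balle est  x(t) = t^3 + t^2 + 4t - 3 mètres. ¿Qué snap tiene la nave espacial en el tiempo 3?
Partiendo de la posición x(t) = 2·t^2 - 1, tomamos 4 derivadas. Tomando d/dt de x(t), encontramos v(t) = 4·t. Derivando la velocidad, obtenemos la aceleración: a(t) = 4. Derivando la aceleración, obtenemos la sacudida: j(t) = 0. Tomando d/dt de j(t), encontramos s(t) = 0. De la ecuación del snap s(t) = 0, sustituimos t = 3 para obtener s = 0.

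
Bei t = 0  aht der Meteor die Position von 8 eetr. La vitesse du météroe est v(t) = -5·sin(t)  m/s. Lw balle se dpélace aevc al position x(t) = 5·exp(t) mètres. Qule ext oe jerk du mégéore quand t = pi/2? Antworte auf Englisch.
To solve this, we need to take 2 derivatives of our velocity equation v(t) = -5·sin(t). The derivative of velocity gives acceleration: a(t) = -5·cos(t). Taking d/dt of a(t), we find j(t) = 5·sin(t). Using j(t) = 5·sin(t) and substituting t = pi/2, we find j = 5.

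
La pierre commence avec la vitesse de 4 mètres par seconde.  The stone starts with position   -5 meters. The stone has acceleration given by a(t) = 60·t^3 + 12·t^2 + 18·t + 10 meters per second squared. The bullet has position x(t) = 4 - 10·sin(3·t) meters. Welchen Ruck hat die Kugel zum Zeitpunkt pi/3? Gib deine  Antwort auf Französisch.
Pour résoudre ceci, nous devons prendre 3 dérivées de notre équation de la position x(t) = 4 - 10·sin(3·t). En dérivant la position, nous obtenons la vitesse: v(t) = -30·cos(3·t). La dérivée de la vitesse donne l'accélération: a(t) = 90·sin(3·t). En prenant d/dt de a(t), nous trouvons j(t) = 270·cos(3·t). De l'équation du jerk j(t) = 270·cos(3·t), nous substituons t = pi/3 pour obtenir j = -270.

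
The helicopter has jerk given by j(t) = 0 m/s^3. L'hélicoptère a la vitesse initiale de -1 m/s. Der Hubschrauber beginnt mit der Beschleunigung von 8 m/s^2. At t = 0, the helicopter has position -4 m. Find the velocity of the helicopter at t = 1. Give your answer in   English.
To solve this, we need to take 2 integrals of our jerk equation j(t) = 0. Finding the integral of j(t) and using a(0) = 8: a(t) = 8. Finding the integral of a(t) and using v(0) = -1: v(t) = 8·t - 1. From the given velocity equation v(t) = 8·t - 1, we substitute t = 1 to get v = 7.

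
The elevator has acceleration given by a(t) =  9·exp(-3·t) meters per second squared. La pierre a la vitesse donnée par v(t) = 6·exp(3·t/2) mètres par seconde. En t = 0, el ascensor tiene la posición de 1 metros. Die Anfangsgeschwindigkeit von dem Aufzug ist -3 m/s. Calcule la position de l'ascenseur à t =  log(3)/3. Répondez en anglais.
To solve this, we need to take 2 antiderivatives of our acceleration equation a(t) = 9·exp(-3·t). Taking ∫a(t)dt and applying v(0) = -3, we find v(t) = -3·exp(-3·t). The integral of velocity is position. Using x(0) = 1, we get x(t) = exp(-3·t). We have position x(t) = exp(-3·t). Substituting t = log(3)/3: x(log(3)/3) = 1/3.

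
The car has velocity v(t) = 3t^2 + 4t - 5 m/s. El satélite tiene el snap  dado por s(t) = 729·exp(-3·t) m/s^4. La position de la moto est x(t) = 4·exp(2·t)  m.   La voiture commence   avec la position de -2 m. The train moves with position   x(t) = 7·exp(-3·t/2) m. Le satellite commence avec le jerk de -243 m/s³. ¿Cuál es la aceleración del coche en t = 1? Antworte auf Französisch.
Nous devons dériver notre équation de la vitesse v(t) = 3·t^2 + 4·t - 5 1 fois. La dérivée de la vitesse donne l'accélération: a(t) = 6·t + 4. Nous avons l'accélération a(t) = 6·t + 4. En substituant t = 1: a(1) = 10.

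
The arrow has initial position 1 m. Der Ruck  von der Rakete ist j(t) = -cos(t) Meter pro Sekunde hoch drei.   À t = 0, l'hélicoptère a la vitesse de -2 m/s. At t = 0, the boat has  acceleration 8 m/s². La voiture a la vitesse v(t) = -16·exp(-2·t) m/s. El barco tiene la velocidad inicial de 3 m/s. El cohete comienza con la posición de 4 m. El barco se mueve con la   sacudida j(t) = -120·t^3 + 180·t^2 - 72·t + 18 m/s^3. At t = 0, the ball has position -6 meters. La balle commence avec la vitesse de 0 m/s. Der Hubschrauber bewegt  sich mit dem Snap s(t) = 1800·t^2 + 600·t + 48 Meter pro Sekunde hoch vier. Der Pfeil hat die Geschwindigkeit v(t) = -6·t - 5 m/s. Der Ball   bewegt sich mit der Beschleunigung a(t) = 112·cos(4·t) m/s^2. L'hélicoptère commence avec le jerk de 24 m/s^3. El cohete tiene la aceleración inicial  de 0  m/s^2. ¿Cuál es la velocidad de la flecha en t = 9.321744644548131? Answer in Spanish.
Usando v(t) = -6·t - 5 y sustituyendo t = 9.321744644548131, encontramos v = -60.9304678672888.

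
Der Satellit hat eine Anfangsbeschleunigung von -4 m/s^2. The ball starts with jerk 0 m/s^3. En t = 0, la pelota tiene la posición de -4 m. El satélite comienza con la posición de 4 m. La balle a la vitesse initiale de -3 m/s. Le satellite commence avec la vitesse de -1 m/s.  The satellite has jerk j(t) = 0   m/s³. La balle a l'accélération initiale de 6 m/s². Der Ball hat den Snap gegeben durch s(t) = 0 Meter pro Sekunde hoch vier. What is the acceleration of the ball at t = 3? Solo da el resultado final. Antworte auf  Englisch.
The acceleration at t = 3 is a = 6.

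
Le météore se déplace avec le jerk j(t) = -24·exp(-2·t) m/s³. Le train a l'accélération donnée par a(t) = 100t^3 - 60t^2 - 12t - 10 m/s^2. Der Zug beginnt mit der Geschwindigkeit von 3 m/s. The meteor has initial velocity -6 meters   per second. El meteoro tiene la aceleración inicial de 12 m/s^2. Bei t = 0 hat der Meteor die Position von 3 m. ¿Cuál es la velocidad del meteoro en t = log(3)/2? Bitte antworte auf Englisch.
To solve this, we need to take 2 antiderivatives of our jerk equation j(t) = -24·exp(-2·t). Finding the integral of j(t) and using a(0) = 12: a(t) = 12·exp(-2·t). Integrating acceleration and using the initial condition v(0) = -6, we get v(t) = -6·exp(-2·t). Using v(t) = -6·exp(-2·t) and substituting t = log(3)/2, we find v = -2.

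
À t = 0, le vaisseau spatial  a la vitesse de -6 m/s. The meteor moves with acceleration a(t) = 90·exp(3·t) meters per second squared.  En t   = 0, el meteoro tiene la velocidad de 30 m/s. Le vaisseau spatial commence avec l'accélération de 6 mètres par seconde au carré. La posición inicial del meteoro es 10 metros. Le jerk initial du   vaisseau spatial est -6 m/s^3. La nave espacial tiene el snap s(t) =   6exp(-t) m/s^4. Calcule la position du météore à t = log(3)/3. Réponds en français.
Pour résoudre ceci, nous devons prendre 2 intégrales de notre équation de l'accélération a(t) = 90·exp(3·t). En prenant ∫a(t)dt et en appliquant v(0) = 30, nous trouvons v(t) = 30·exp(3·t). En prenant ∫v(t)dt et en appliquant x(0) = 10, nous trouvons x(t) = 10·exp(3·t). De l'équation de la position x(t) = 10·exp(3·t), nous substituons t = log(3)/3 pour obtenir x = 30.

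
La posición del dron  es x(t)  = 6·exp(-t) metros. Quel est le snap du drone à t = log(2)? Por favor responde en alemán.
Ausgehend von der Position x(t) = 6·exp(-t), nehmen wir 4 Ableitungen. Mit d/dt von x(t) finden wir v(t) = -6·exp(-t). Mit d/dt von v(t) finden wir a(t) = 6·exp(-t). Die Ableitung von der Beschleunigung ergibt den Ruck: j(t) = -6·exp(-t). Mit d/dt von j(t) finden wir s(t) = 6·exp(-t). Aus der Gleichung für den Snap s(t) = 6·exp(-t), setzen wir t = log(2) ein und erhalten s = 3.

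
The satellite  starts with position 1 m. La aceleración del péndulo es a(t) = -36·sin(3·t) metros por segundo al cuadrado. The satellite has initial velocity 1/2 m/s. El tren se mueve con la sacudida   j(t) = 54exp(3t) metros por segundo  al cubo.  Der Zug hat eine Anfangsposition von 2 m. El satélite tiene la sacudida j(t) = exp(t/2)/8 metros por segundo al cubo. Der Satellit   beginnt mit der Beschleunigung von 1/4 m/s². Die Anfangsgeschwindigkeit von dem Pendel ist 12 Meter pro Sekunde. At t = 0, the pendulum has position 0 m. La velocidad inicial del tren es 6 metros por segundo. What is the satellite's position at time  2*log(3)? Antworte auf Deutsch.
Wir müssen die Stammfunktion unserer Gleichung für den Ruck j(t) = exp(t/2)/8 3-mal finden. Das Integral von dem Ruck, mit a(0) = 1/4, ergibt die Beschleunigung: a(t) = exp(t/2)/4. Das Integral von der Beschleunigung ist die Geschwindigkeit. Mit v(0) = 1/2 erhalten wir v(t) = exp(t/2)/2. Die Stammfunktion von der Geschwindigkeit, mit x(0) = 1, ergibt die Position: x(t) = exp(t/2). Wir haben die Position x(t) = exp(t/2). Durch Einsetzen von t = 2*log(3): x(2*log(3)) = 3.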